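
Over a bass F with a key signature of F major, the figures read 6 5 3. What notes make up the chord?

A third above F in this key is A.
A fifth above F in this key is C.
A sixth above F in this key is D.
Together with the bass F, this spells D minor seventh in first inversion.

F, A, C, D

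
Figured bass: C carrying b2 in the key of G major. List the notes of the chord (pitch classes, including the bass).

C, Db, F#, A

The written figures b2 are shorthand for 6/4/2: the 6/4 are implied.
A second above C in this key is D, lowered to Db by the flat.
A fourth above C in this key is F#.
A sixth above C in this key is A.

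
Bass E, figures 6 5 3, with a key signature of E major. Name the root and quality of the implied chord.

The figures 6 5 3 indicate a seventh chord in first inversion.
In first inversion the root lies a sixth above the bass: a sixth above E in E major is C#.
The chord tones are E, G#, B, C#, giving C# minor seventh.

C# minor seventh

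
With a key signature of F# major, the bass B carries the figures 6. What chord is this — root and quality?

The figures 6 indicate a triad in first inversion.
In first inversion the root lies a sixth above the bass: a sixth above B in F# major is G#.
The chord tones are B, D#, G#, giving G# minor.

G# minor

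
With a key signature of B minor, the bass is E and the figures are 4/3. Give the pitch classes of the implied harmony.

E, G, A, C#

The written figures 4/3 are shorthand for 6/4/3: the 6 is implied.
A third above E in this key is G.
A fourth above E in this key is A.
A sixth above E in this key is C#.
Together with the bass E, this spells A dominant seventh in second inversion.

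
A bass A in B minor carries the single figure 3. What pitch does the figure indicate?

Counting 2 letter steps above A lands on C; in B minor, that letter is C#.

C#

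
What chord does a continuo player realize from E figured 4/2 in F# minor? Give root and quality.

F# minor seventh

The figures 4/2 indicate a seventh chord in third inversion.
In third inversion the root lies a second above the bass: a second above E in F# minor is F#.
The chord tones are E, F#, A, C#, giving F# minor seventh.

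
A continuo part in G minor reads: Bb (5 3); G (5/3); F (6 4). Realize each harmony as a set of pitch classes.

Bb, D, F | G, Bb, D | F, Bb, D

Bb (5/3): Bb, D, F.
G (5/3): G, Bb, D.
F (6/4): F, Bb, D.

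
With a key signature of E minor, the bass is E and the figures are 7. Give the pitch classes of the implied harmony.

The written figures 7 are shorthand for 7/5/3: the 5/3 are implied.
A third above E in this key is G.
A fifth above E in this key is B.
A seventh above E in this key is D.
Together with the bass E, this spells E minor seventh in root position.

E, G, B, D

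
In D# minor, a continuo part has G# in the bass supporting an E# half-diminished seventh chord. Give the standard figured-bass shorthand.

G# is the third of E# half-diminished seventh, so the chord is in first inversion.
A seventh chord in first inversion is figured 6/5/3, conventionally abbreviated 6/5.

6/5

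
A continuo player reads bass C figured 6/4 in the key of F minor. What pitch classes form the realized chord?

C, F, Ab

A fourth above C in this key is F.
A sixth above C in this key is Ab.
Together with the bass C, this spells F minor in second inversion.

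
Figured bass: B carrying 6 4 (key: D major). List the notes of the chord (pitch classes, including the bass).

B, E, G

A fourth above B in this key is E.
A sixth above B in this key is G.
Together with the bass B, this spells E minor in second inversion.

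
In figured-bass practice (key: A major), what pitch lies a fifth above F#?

C#

Counting 4 letter steps above F# lands on C; in A major, that letter is C#.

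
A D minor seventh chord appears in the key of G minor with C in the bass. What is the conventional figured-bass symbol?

4/2

C is the seventh of D minor seventh, so the chord is in third inversion.
A seventh chord in third inversion is figured 6/4/2, conventionally abbreviated 4/2.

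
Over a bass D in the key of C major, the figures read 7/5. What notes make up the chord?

The written figures 7/5 are shorthand for 7/5/3: the 3 is implied.
A third above D in this key is F.
A fifth above D in this key is A.
A seventh above D in this key is C.
Together with the bass D, this spells D minor seventh in root position.

D, F, A, C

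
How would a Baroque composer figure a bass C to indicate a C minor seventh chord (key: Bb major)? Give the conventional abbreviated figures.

C is the root of C minor seventh, so the chord is in root position.
A seventh chord in root position is figured 7/5/3, conventionally abbreviated 7.

7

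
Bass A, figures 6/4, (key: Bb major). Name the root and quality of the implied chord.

The figures 6/4 indicate a triad in second inversion.
In second inversion the root lies a fourth above the bass: a fourth above A in Bb major is D.
The chord tones are A, D, F, giving D minor.

D minor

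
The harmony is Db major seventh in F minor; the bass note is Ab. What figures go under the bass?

Ab is the fifth of Db major seventh, so the chord is in second inversion.
A seventh chord in second inversion is figured 6/4/3, conventionally abbreviated 4/3.

4/3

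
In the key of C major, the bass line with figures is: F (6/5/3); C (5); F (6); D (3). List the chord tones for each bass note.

F (6/5/3): F, A, C, D.
C (5/3): C, E, G.
F (6/3): F, A, D.
D (5/3): D, F, A.

F, A, C, D | C, E, G | F, A, D | D, F, A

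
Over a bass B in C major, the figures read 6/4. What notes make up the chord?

B, E, G

A fourth above B in this key is E.
A sixth above B in this key is G.
Together with the bass B, this spells E minor in second inversion.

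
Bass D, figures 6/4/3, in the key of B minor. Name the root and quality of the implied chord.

G major seventh

The figures 6/4/3 indicate a seventh chord in second inversion.
In second inversion the root lies a fourth above the bass: a fourth above D in B minor is G.
The chord tones are D, F#, G, B, giving G major seventh.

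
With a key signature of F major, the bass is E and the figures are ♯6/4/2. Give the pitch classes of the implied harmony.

A second above E in this key is F.
A fourth above E in this key is A.
A sixth above E in this key is C, raised to C# by the sharp.
Together with the bass E, this spells F augmented major seventh in third inversion.

E, F, A, C#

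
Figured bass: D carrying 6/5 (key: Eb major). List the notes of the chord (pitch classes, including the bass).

D, F, Ab, Bb

The written figures 6/5 are shorthand for 6/5/3: the 3 is implied.
A third above D in this key is F.
A fifth above D in this key is Ab.
A sixth above D in this key is Bb.
Together with the bass D, this spells Bb dominant seventh in first inversion.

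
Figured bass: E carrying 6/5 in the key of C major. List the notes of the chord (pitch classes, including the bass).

E, G, B, C

The written figures 6/5 are shorthand for 6/5/3: the 3 is implied.
A third above E in this key is G.
A fifth above E in this key is B.
A sixth above E in this key is C.
Together with the bass E, this spells C major seventh in first inversion.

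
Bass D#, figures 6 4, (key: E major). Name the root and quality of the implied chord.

G# minor

The figures 6 4 indicate a triad in second inversion.
In second inversion the root lies a fourth above the bass: a fourth above D# in E major is G#.
The chord tones are D#, G#, B, giving G# minor.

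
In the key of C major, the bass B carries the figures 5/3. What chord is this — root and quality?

The figures 5/3 indicate a triad in root position.
In root position the bass is the root, so the root is B.
The chord tones are B, D, F, giving B diminished.

B diminished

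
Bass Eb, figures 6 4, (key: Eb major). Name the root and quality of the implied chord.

Ab major

The figures 6 4 indicate a triad in second inversion.
In second inversion the root lies a fourth above the bass: a fourth above Eb in Eb major is Ab.
The chord tones are Eb, Ab, C, giving Ab major.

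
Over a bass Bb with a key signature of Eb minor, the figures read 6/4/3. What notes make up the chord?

A third above Bb in this key is Db.
A fourth above Bb in this key is Eb.
A sixth above Bb in this key is Gb.
Together with the bass Bb, this spells Eb minor seventh in second inversion.

Bb, Db, Eb, Gb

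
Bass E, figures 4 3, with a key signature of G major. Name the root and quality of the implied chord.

A minor seventh

The figures 4 3 indicate a seventh chord in second inversion.
In second inversion the root lies a fourth above the bass: a fourth above E in G major is A.
The chord tones are E, G, A, C, giving A minor seventh.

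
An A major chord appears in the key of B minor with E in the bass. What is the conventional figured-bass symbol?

6/4

E is the fifth of A major, so the chord is in second inversion.
A triad in second inversion is figured 6/4, conventionally abbreviated 6/4.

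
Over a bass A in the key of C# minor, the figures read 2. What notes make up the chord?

A, B, D#, F#

The written figures 2 are shorthand for 6/4/2: the 6/4 are implied.
A second above A in this key is B.
A fourth above A in this key is D#.
A sixth above A in this key is F#.
Together with the bass A, this spells B dominant seventh in third inversion.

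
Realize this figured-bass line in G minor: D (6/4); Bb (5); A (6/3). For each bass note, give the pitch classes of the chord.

D (6/4): D, G, Bb.
Bb (5/3): Bb, D, F.
A (6/3): A, C, F.

D, G, Bb | Bb, D, F | A, C, F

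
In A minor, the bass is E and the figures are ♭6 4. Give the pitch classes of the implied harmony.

E, A, Cb

A fourth above E in this key is A.
A sixth above E in this key is C, lowered to Cb by the flat.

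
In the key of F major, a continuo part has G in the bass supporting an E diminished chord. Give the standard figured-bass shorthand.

6

G is the third of E diminished, so the chord is in first inversion.
A triad in first inversion is figured 6/3, conventionally abbreviated 6.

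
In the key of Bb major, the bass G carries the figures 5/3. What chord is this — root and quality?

G minor

The figures 5/3 indicate a triad in root position.
In root position the bass is the root, so the root is G.
The chord tones are G, Bb, D, giving G minor.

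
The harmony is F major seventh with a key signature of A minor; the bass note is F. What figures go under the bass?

7

F is the root of F major seventh, so the chord is in root position.
A seventh chord in root position is figured 7/5/3, conventionally abbreviated 7.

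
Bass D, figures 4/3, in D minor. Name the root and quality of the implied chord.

The figures 4/3 indicate a seventh chord in second inversion.
In second inversion the root lies a fourth above the bass: a fourth above D in D minor is G.
The chord tones are D, F, G, Bb, giving G minor seventh.

G minor seventh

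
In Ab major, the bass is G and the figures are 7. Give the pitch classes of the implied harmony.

G, Bb, Db, F

The written figures 7 are shorthand for 7/5/3: the 5/3 are implied.
A third above G in this key is Bb.
A fifth above G in this key is Db.
A seventh above G in this key is F.
Together with the bass G, this spells G half-diminished seventh in root position.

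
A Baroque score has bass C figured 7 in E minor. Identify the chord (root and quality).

The figures 7 indicate a seventh chord in root position.
In root position the bass is the root, so the root is C.
The chord tones are C, E, G, B, giving C major seventh.

C major seventh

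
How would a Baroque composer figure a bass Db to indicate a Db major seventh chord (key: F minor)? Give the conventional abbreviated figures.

Db is the root of Db major seventh, so the chord is in root position.
A seventh chord in root position is figured 7/5/3, conventionally abbreviated 7.

7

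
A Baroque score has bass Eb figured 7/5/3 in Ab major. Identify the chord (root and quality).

Eb dominant seventh

The figures 7/5/3 indicate a seventh chord in root position.
In root position the bass is the root, so the root is Eb.
The chord tones are Eb, G, Bb, Db, giving Eb dominant seventh.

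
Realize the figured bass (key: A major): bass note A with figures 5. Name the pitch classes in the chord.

A, C#, E

The written figures 5 are shorthand for 5/3: the 3 is implied.
A third above A in this key is C#.
A fifth above A in this key is E.
Together with the bass A, this spells A major in root position.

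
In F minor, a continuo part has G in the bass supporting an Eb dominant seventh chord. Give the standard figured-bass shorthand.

G is the third of Eb dominant seventh, so the chord is in first inversion.
A seventh chord in first inversion is figured 6/5/3, conventionally abbreviated 6/5.

6/5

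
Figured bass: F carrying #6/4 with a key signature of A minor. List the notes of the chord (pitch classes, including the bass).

F, B, D#

A fourth above F in this key is B.
A sixth above F in this key is D, raised to D# by the sharp.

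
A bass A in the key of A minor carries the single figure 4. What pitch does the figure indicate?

Counting 3 letter steps above A lands on D; in A minor, that letter is D.

D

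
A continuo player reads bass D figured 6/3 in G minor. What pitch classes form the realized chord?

D, F, Bb

A third above D in this key is F.
A sixth above D in this key is Bb.
Together with the bass D, this spells Bb major in first inversion.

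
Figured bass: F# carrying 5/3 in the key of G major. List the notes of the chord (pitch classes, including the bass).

F#, A, C

A third above F# in this key is A.
A fifth above F# in this key is C.
Together with the bass F#, this spells F# diminished in root position.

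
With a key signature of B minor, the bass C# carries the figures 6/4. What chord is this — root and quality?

The figures 6/4 indicate a triad in second inversion.
In second inversion the root lies a fourth above the bass: a fourth above C# in B minor is F#.
The chord tones are C#, F#, A, giving F# minor.

F# minor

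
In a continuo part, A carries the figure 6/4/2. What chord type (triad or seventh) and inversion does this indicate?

Intervals of 6/4/2 above the bass form a seventh chord; the bass is the seventh, so this is third inversion.

seventh chord, third inversion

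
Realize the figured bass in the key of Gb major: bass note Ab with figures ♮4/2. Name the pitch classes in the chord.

Ab, Bb, D, F

The written figures ♮4/2 are shorthand for 6/4/2: the 6 is implied.
A second above Ab in this key is Bb.
A fourth above Ab in this key is Db, made natural (D) by the ♮ figure.
A sixth above Ab in this key is F.
Together with the bass Ab, this spells Bb dominant seventh in third inversion.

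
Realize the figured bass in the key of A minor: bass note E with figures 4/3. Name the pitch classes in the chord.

E, G, A, C

The written figures 4/3 are shorthand for 6/4/3: the 6 is implied.
A third above E in this key is G.
A fourth above E in this key is A.
A sixth above E in this key is C.
Together with the bass E, this spells A minor seventh in second inversion.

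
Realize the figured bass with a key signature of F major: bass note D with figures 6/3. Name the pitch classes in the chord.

A third above D in this key is F.
A sixth above D in this key is Bb.
Together with the bass D, this spells Bb major in first inversion.

D, F, Bb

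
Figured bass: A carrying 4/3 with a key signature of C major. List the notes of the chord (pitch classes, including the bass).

A, C, D, F

The written figures 4/3 are shorthand for 6/4/3: the 6 is implied.
A third above A in this key is C.
A fourth above A in this key is D.
A sixth above A in this key is F.
Together with the bass A, this spells D minor seventh in second inversion.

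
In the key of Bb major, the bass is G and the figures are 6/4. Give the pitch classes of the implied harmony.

G, C, Eb

A fourth above G in this key is C.
A sixth above G in this key is Eb.
Together with the bass G, this spells C minor in second inversion.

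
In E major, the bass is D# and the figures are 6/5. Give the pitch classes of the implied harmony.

The written figures 6/5 are shorthand for 6/5/3: the 3 is implied.
A third above D# in this key is F#.
A fifth above D# in this key is A.
A sixth above D# in this key is B.
Together with the bass D#, this spells B dominant seventh in first inversion.

D#, F#, A, B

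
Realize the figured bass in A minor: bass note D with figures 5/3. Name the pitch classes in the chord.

A third above D in this key is F.
A fifth above D in this key is A.
Together with the bass D, this spells D minor in root position.

D, F, A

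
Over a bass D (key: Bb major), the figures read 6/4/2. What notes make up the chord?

A second above D in this key is Eb.
A fourth above D in this key is G.
A sixth above D in this key is Bb.
Together with the bass D, this spells Eb major seventh in third inversion.

D, Eb, G, Bb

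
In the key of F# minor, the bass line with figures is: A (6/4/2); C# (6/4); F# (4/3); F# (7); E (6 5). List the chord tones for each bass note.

A (6/4/2): A, B, D, F#.
C# (6/4): C#, F#, A.
F# (6/4/3): F#, A, B, D.
F# (7/5/3): F#, A, C#, E.
E (6/5/3): E, G#, B, C#.

A, B, D, F# | C#, F#, A | F#, A, B, D | F#, A, C#, E | E, G#, B, C#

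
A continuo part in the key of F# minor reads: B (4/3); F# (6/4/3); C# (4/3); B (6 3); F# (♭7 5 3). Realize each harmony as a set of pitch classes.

B (6/4/3): B, D, E, G#.
F# (6/4/3): F#, A, B, D.
C# (6/4/3): C#, E, F#, A.
B (6/3): B, D, G#.
F# (b7/5/3): F#, A, C#, Eb.

B, D, E, G# | F#, A, B, D | C#, E, F#, A | B, D, G# | F#, A, C#, Eb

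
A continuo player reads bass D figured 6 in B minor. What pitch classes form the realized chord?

D, F#, B

The written figures 6 are shorthand for 6/3: the 3 is implied.
A third above D in this key is F#.
A sixth above D in this key is B.
Together with the bass D, this spells B minor in first inversion.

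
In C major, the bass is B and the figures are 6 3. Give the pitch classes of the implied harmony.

B, D, G

A third above B in this key is D.
A sixth above B in this key is G.
Together with the bass B, this spells G major in first inversion.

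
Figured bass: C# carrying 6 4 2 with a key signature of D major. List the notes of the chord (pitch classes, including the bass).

A second above C# in this key is D.
A fourth above C# in this key is F#.
A sixth above C# in this key is A.
Together with the bass C#, this spells D major seventh in third inversion.

C#, D, F#, A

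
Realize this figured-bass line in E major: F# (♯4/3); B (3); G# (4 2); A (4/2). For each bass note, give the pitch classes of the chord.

F# (6/#4/3): F#, A, B#, D#.
B (5/3): B, D#, F#.
G# (6/4/2): G#, A, C#, E.
A (6/4/2): A, B, D#, F#.

F#, A, B#, D# | B, D#, F# | G#, A, C#, E | A, B, D#, F#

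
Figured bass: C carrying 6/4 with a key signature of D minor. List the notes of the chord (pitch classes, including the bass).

C, F, A

A fourth above C in this key is F.
A sixth above C in this key is A.
Together with the bass C, this spells F major in second inversion.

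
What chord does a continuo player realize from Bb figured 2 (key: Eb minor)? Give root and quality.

The figures 2 indicate a seventh chord in third inversion.
In third inversion the root lies a second above the bass: a second above Bb in Eb minor is Cb.
The chord tones are Bb, Cb, Eb, Gb, giving Cb major seventh.

Cb major seventh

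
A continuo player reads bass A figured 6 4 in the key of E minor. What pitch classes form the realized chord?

A fourth above A in this key is D.
A sixth above A in this key is F#.
Together with the bass A, this spells D major in second inversion.

A, D, F#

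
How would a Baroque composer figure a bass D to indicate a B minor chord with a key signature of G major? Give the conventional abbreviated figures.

6

D is the third of B minor, so the chord is in first inversion.
A triad in first inversion is figured 6/3, conventionally abbreviated 6.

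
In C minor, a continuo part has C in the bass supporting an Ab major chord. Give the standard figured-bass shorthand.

6

C is the third of Ab major, so the chord is in first inversion.
A triad in first inversion is figured 6/3, conventionally abbreviated 6.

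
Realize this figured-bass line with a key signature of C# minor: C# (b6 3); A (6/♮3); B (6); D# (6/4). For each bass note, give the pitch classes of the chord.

C# (b6/3): C#, E, Ab.
A (6/♮3): A, C, F#.
B (6/3): B, D#, G#.
D# (6/4): D#, G#, B.

C#, E, Ab | A, C, F# | B, D#, G# | D#, G#, B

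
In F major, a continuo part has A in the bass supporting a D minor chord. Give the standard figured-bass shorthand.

A is the fifth of D minor, so the chord is in second inversion.
A triad in second inversion is figured 6/4, conventionally abbreviated 6/4.

6/4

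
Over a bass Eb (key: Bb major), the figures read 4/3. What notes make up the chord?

Eb, G, A, C

The written figures 4/3 are shorthand for 6/4/3: the 6 is implied.
A third above Eb in this key is G.
A fourth above Eb in this key is A.
A sixth above Eb in this key is C.
Together with the bass Eb, this spells A half-diminished seventh in second inversion.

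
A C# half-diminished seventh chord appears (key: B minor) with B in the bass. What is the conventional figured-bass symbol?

4/2

B is the seventh of C# half-diminished seventh, so the chord is in third inversion.
A seventh chord in third inversion is figured 6/4/2, conventionally abbreviated 4/2.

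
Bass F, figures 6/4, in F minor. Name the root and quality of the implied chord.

Bb minor

The figures 6/4 indicate a triad in second inversion.
In second inversion the root lies a fourth above the bass: a fourth above F in F minor is Bb.
The chord tones are F, Bb, Db, giving Bb minor.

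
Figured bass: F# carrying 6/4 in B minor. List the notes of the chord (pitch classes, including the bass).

A fourth above F# in this key is B.
A sixth above F# in this key is D.
Together with the bass F#, this spells B minor in second inversion.

F#, B, D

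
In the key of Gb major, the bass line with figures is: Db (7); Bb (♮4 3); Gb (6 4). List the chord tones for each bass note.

Db (7/5/3): Db, F, Ab, Cb.
Bb (6/♮4/3): Bb, Db, E, Gb.
Gb (6/4): Gb, Cb, Eb.

Db, F, Ab, Cb | Bb, Db, E, Gb | Gb, Cb, Eb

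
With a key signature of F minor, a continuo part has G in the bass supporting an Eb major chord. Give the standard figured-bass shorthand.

6

G is the third of Eb major, so the chord is in first inversion.
A triad in first inversion is figured 6/3, conventionally abbreviated 6.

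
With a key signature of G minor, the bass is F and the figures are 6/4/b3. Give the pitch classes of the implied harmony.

A third above F in this key is A, lowered to Ab by the flat.
A fourth above F in this key is Bb.
A sixth above F in this key is D.
Together with the bass F, this spells Bb dominant seventh in second inversion.

F, Ab, Bb, D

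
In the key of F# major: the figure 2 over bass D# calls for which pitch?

E#

Counting 1 letter step above D# lands on E; in F# major, that letter is E#.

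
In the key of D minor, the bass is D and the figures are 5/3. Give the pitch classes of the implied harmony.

D, F, A

A third above D in this key is F.
A fifth above D in this key is A.
Together with the bass D, this spells D minor in root position.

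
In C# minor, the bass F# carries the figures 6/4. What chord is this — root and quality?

B major

The figures 6/4 indicate a triad in second inversion.
In second inversion the root lies a fourth above the bass: a fourth above F# in C# minor is B.
The chord tones are F#, B, D#, giving B major.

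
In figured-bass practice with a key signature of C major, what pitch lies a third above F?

A

Counting 2 letter steps above F lands on A; in C major, that letter is A.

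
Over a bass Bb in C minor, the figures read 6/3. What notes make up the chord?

A third above Bb in this key is D.
A sixth above Bb in this key is G.
Together with the bass Bb, this spells G minor in first inversion.

Bb, D, G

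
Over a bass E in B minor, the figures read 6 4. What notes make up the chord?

A fourth above E in this key is A.
A sixth above E in this key is C#.
Together with the bass E, this spells A major in second inversion.

E, A, C#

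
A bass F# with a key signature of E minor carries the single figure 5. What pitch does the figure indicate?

Counting 4 letter steps above F# lands on C; in E minor, that letter is C.

C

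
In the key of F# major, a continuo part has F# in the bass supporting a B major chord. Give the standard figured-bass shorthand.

F# is the fifth of B major, so the chord is in second inversion.
A triad in second inversion is figured 6/4, conventionally abbreviated 6/4.

6/4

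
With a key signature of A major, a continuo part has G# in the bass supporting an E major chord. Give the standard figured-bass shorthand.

6

G# is the third of E major, so the chord is in first inversion.
A triad in first inversion is figured 6/3, conventionally abbreviated 6.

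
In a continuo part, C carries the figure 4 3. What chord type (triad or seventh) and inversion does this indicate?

seventh chord, second inversion

4 3 is shorthand for 6/4/3.
Intervals of 6/4/3 above the bass form a seventh chord; the bass is the fifth, so this is second inversion.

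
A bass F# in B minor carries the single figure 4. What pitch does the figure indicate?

Counting 3 letter steps above F# lands on B; in B minor, that letter is B.

B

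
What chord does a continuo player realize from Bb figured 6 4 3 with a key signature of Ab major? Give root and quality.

Eb dominant seventh

The figures 6 4 3 indicate a seventh chord in second inversion.
In second inversion the root lies a fourth above the bass: a fourth above Bb in Ab major is Eb.
The chord tones are Bb, Db, Eb, G, giving Eb dominant seventh.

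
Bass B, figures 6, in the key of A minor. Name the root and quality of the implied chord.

G major

The figures 6 indicate a triad in first inversion.
In first inversion the root lies a sixth above the bass: a sixth above B in A minor is G.
The chord tones are B, D, G, giving G major.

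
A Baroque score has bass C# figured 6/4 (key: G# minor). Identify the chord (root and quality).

The figures 6/4 indicate a triad in second inversion.
In second inversion the root lies a fourth above the bass: a fourth above C# in G# minor is F#.
The chord tones are C#, F#, A#, giving F# major.

F# major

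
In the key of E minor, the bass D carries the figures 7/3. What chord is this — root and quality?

The figures 7/3 indicate a seventh chord in root position.
In root position the bass is the root, so the root is D.
The chord tones are D, F#, A, C, giving D dominant seventh.

D dominant seventh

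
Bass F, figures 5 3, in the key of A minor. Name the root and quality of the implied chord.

The figures 5 3 indicate a triad in root position.
In root position the bass is the root, so the root is F.
The chord tones are F, A, C, giving F major.

F major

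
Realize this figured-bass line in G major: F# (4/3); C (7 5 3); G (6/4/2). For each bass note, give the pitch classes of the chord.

F#, A, B, D | C, E, G, B | G, A, C, E

F# (6/4/3): F#, A, B, D.
C (7/5/3): C, E, G, B.
G (6/4/2): G, A, C, E.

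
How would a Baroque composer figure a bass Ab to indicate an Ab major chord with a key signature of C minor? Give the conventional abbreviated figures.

no figures

Ab is the root of Ab major, so the chord is in root position.
A triad in root position is figured 5/3, conventionally abbreviated (no figures — root-position triad).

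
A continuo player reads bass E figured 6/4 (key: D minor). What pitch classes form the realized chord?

E, A, C

A fourth above E in this key is A.
A sixth above E in this key is C.
Together with the bass E, this spells A minor in second inversion.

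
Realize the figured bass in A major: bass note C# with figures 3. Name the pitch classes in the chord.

C#, E, G#

The written figures 3 are shorthand for 5/3: the 5 is implied.
A third above C# in this key is E.
A fifth above C# in this key is G#.
Together with the bass C#, this spells C# minor in root position.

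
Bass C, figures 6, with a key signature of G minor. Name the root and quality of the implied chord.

A diminished

The figures 6 indicate a triad in first inversion.
In first inversion the root lies a sixth above the bass: a sixth above C in G minor is A.
The chord tones are C, Eb, A, giving A diminished.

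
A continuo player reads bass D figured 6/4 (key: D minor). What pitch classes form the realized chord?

D, G, Bb

A fourth above D in this key is G.
A sixth above D in this key is Bb.
Together with the bass D, this spells G minor in second inversion.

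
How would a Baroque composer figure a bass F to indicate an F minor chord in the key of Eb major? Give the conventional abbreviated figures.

no figures

F is the root of F minor, so the chord is in root position.
A triad in root position is figured 5/3, conventionally abbreviated (no figures — root-position triad).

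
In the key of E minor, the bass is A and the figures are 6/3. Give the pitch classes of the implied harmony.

A third above A in this key is C.
A sixth above A in this key is F#.
Together with the bass A, this spells F# diminished in first inversion.

A, C, F#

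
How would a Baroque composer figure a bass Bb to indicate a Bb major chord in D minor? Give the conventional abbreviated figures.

no figures

Bb is the root of Bb major, so the chord is in root position.
A triad in root position is figured 5/3, conventionally abbreviated (no figures — root-position triad).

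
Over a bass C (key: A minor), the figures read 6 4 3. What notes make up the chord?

A third above C in this key is E.
A fourth above C in this key is F.
A sixth above C in this key is A.
Together with the bass C, this spells F major seventh in second inversion.

C, E, F, A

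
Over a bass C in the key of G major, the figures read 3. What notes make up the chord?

C, E, G

The written figures 3 are shorthand for 5/3: the 5 is implied.
A third above C in this key is E.
A fifth above C in this key is G.
Together with the bass C, this spells C major in root position.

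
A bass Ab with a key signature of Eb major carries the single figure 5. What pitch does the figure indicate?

Counting 4 letter steps above Ab lands on E; in Eb major, that letter is Eb.

Eb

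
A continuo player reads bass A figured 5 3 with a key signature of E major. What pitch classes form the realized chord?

A third above A in this key is C#.
A fifth above A in this key is E.
Together with the bass A, this spells A major in root position.

A, C#, E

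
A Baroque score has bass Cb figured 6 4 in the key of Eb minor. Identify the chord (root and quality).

The figures 6 4 indicate a triad in second inversion.
In second inversion the root lies a fourth above the bass: a fourth above Cb in Eb minor is F.
The chord tones are Cb, F, Ab, giving F diminished.

F diminished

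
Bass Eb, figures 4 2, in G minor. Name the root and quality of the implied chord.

F dominant seventh

The figures 4 2 indicate a seventh chord in third inversion.
In third inversion the root lies a second above the bass: a second above Eb in G minor is F.
The chord tones are Eb, F, A, C, giving F dominant seventh.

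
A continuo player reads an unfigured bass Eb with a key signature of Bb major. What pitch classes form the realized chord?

Eb, G, Bb

An unfigured bass implies 5/3.
A third above Eb in this key is G.
A fifth above Eb in this key is Bb.
Together with the bass Eb, this spells Eb major in root position.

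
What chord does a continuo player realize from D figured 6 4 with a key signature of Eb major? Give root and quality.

The figures 6 4 indicate a triad in second inversion.
In second inversion the root lies a fourth above the bass: a fourth above D in Eb major is G.
The chord tones are D, G, Bb, giving G minor.

G minor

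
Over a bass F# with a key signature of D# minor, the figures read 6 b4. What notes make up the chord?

A fourth above F# in this key is B, lowered to Bb by the flat.
A sixth above F# in this key is D#.

F#, Bb, D#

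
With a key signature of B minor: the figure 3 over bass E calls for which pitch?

G

Counting 2 letter steps above E lands on G; in B minor, that letter is G.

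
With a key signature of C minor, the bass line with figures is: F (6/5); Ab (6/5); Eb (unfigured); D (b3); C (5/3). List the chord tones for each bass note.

F, Ab, C, D | Ab, C, Eb, F | Eb, G, Bb | D, Fb, Ab | C, Eb, G

F (6/5/3): F, Ab, C, D.
Ab (6/5/3): Ab, C, Eb, F.
Eb (5/3): Eb, G, Bb.
D (5/b3): D, Fb, Ab.
C (5/3): C, Eb, G.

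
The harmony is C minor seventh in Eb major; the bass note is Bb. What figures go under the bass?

Bb is the seventh of C minor seventh, so the chord is in third inversion.
A seventh chord in third inversion is figured 6/4/2, conventionally abbreviated 4/2.

4/2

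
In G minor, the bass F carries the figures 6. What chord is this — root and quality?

The figures 6 indicate a triad in first inversion.
In first inversion the root lies a sixth above the bass: a sixth above F in G minor is D.
The chord tones are F, A, D, giving D minor.

D minor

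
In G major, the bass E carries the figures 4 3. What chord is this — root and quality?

A minor seventh

The figures 4 3 indicate a seventh chord in second inversion.
In second inversion the root lies a fourth above the bass: a fourth above E in G major is A.
The chord tones are E, G, A, C, giving A minor seventh.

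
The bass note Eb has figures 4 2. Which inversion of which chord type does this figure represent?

4 2 is shorthand for 6/4/2.
Intervals of 6/4/2 above the bass form a seventh chord; the bass is the seventh, so this is third inversion.

seventh chord, third inversion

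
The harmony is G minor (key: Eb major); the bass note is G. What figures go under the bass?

no figures

G is the root of G minor, so the chord is in root position.
A triad in root position is figured 5/3, conventionally abbreviated (no figures — root-position triad).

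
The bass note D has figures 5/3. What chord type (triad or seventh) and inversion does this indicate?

Intervals of 5/3 above the bass form a triad; the bass is the root, so this is root position.

triad, root position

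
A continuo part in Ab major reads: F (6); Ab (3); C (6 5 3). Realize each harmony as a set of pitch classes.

F (6/3): F, Ab, Db.
Ab (5/3): Ab, C, Eb.
C (6/5/3): C, Eb, G, Ab.

F, Ab, Db | Ab, C, Eb | C, Eb, G, Ab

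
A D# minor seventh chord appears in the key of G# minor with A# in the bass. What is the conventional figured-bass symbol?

4/3

A# is the fifth of D# minor seventh, so the chord is in second inversion.
A seventh chord in second inversion is figured 6/4/3, conventionally abbreviated 4/3.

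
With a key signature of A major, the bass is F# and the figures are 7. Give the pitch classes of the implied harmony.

F#, A, C#, E

The written figures 7 are shorthand for 7/5/3: the 5/3 are implied.
A third above F# in this key is A.
A fifth above F# in this key is C#.
A seventh above F# in this key is E.
Together with the bass F#, this spells F# minor seventh in root position.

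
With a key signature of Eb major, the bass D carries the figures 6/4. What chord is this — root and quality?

G minor

The figures 6/4 indicate a triad in second inversion.
In second inversion the root lies a fourth above the bass: a fourth above D in Eb major is G.
The chord tones are D, G, Bb, giving G minor.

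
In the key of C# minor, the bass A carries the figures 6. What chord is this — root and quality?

F# minor

The figures 6 indicate a triad in first inversion.
In first inversion the root lies a sixth above the bass: a sixth above A in C# minor is F#.
The chord tones are A, C#, F#, giving F# minor.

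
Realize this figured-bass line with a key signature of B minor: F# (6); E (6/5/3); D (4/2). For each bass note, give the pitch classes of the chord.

F#, A, D | E, G, B, C# | D, E, G, B

F# (6/3): F#, A, D.
E (6/5/3): E, G, B, C#.
D (6/4/2): D, E, G, B.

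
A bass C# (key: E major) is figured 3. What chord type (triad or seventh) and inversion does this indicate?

3 is shorthand for 5/3.
Intervals of 5/3 above the bass form a triad; the bass is the root, so this is root position.

triad, root position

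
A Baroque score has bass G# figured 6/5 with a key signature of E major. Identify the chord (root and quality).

The figures 6/5 indicate a seventh chord in first inversion.
In first inversion the root lies a sixth above the bass: a sixth above G# in E major is E.
The chord tones are G#, B, D#, E, giving E major seventh.

E major seventh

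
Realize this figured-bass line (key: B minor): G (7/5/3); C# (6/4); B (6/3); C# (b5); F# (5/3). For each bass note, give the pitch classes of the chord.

G, B, D, F# | C#, F#, A | B, D, G | C#, E, Gb | F#, A, C#

G (7/5/3): G, B, D, F#.
C# (6/4): C#, F#, A.
B (6/3): B, D, G.
C# (b5/3): C#, E, Gb.
F# (5/3): F#, A, C#.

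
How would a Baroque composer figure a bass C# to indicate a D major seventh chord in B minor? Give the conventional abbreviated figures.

C# is the seventh of D major seventh, so the chord is in third inversion.
A seventh chord in third inversion is figured 6/4/2, conventionally abbreviated 4/2.

4/2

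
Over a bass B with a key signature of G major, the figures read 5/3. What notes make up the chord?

A third above B in this key is D.
A fifth above B in this key is F#.
Together with the bass B, this spells B minor in root position.

B, D, F#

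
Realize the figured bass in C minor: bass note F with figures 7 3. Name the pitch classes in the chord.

The written figures 7 3 are shorthand for 7/5/3: the 5 is implied.
A third above F in this key is Ab.
A fifth above F in this key is C.
A seventh above F in this key is Eb.
Together with the bass F, this spells F minor seventh in root position.

F, Ab, C, Eb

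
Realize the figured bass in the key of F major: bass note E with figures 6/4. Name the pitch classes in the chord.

E, A, C

A fourth above E in this key is A.
A sixth above E in this key is C.
Together with the bass E, this spells A minor in second inversion.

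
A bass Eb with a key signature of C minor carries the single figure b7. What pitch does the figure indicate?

Counting 6 letter steps above Eb lands on D; in C minor, that letter is D.
The b7 figure lowers it a semitone, giving Db.

Db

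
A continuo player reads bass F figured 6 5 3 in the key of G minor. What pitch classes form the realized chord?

A third above F in this key is A.
A fifth above F in this key is C.
A sixth above F in this key is D.
Together with the bass F, this spells D minor seventh in first inversion.

F, A, C, D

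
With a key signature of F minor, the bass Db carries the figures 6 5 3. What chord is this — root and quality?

The figures 6 5 3 indicate a seventh chord in first inversion.
In first inversion the root lies a sixth above the bass: a sixth above Db in F minor is Bb.
The chord tones are Db, F, Ab, Bb, giving Bb minor seventh.

Bb minor seventh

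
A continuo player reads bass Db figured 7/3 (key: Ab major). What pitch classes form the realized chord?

Db, F, Ab, C

The written figures 7/3 are shorthand for 7/5/3: the 5 is implied.
A third above Db in this key is F.
A fifth above Db in this key is Ab.
A seventh above Db in this key is C.
Together with the bass Db, this spells Db major seventh in root position.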